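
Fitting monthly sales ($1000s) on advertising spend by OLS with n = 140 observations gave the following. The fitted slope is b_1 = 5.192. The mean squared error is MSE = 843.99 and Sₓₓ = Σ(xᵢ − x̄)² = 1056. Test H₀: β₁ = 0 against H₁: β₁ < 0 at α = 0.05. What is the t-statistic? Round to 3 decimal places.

SE(b_1) = √(MSE/Sₓₓ) = √(843.99/1056) = 0.893998.
t = 5.192 / 0.893998 = 5.808.
df = n − 2 = 138.
One-sided p ≈ 1.0000, which is ≥ 0.05, so fail to reject H₀.
The data do not give significant evidence that the true slope on advertising spend is negative.

t = 5.808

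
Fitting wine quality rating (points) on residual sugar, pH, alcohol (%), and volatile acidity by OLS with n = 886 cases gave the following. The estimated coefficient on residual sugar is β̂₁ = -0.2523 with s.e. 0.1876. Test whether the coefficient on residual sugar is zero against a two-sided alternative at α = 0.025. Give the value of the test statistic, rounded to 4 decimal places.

t = -1.3449

H₀: β₁ = 0 vs H₁: β₁ ≠ 0.
t = (β̂₁ − β₁⁰)/SE = -0.2523 / 0.1876 = -1.3449.
df = n − k − 1 = 886 − 4 − 1 = 881.
Two-sided p ≈ 0.1790, which is ≥ 0.025, so fail to reject H₀.
The data do not give significant evidence of an association between residual sugar and wine quality rating, after adjusting for the other predictors.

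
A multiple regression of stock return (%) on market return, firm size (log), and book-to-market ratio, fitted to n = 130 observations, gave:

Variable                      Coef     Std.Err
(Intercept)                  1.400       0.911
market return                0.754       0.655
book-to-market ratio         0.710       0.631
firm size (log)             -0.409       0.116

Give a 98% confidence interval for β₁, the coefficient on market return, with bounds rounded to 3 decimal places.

Read off: b = 0.754, SE = 0.655 for market return.
df = n − k − 1 = 130 − 3 − 1 = 126.
t* = t_{0.01, 126} = 2.356307.
Margin = t* × SE = 2.356307 × 0.655 = 1.54338.
CI: 0.754 ± 1.54338 → (-0.789, 2.297).

(-0.789, 2.297)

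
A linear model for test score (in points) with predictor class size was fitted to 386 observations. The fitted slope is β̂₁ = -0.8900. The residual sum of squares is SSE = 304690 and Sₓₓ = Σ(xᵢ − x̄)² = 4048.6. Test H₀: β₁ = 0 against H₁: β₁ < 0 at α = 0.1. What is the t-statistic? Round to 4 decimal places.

t = -2.0104

MSE = SSE/(n − 2) = 304690/384 = 793.464.
SE(β̂₁) = √(MSE/Sₓₓ) = √(793.464/4048.6) = 0.442702.
t = -0.8900 / 0.442702 = -2.0104.
df = n − 2 = 384.
One-sided p ≈ 0.0225, which is < 0.1, so reject H₀.
There is evidence that the true slope on class size is negative.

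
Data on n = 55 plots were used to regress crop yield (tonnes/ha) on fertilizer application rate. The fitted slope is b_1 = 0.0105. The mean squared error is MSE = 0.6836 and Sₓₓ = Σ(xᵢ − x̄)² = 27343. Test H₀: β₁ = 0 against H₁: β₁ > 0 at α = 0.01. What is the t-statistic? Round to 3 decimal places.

t = 2.100

SE(b_1) = √(MSE/Sₓₓ) = √(0.6836/27343) = 0.00500009.
t = 0.0105 / 0.00500009 = 2.100.
df = n − 2 = 53.
One-sided p ≈ 0.0203, which is ≥ 0.01, so fail to reject H₀.
The data do not give significant evidence that the true slope on fertilizer application rate is positive.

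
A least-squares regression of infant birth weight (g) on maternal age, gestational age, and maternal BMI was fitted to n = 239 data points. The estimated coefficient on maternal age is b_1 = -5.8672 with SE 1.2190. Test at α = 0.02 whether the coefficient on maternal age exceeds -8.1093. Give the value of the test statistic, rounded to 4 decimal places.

H₀: β₁ = -8.1093 vs H₁: β₁ > -8.1093.
t = (b_1 − β₁⁰)/SE = (-5.8672 − (-8.1093)) / 1.2190 = 1.8393.
df = n − k − 1 = 239 − 3 − 1 = 235.
One-sided p ≈ 0.0336, which is ≥ 0.02, so fail to reject H₀.
The data do not give significant evidence that the true slope on maternal age exceeds -8.1093 g per unit, holding the other predictors fixed.

t = 1.8393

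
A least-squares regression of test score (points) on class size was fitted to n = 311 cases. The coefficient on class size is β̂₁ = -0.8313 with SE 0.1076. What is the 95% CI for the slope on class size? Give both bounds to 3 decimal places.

df = n − 2 = 311 − 2 = 309.
t* = t_{0.025, 309} = 1.967671.
Margin = t* × SE = 1.967671 × 0.1076 = 0.21172.
CI: -0.8313 ± 0.21172 → (-1.043, -0.620).
With 95% confidence, each one-unit increase in class size is associated with a change of between -1.043 and -0.620 points in test score.

(-1.043, -0.620)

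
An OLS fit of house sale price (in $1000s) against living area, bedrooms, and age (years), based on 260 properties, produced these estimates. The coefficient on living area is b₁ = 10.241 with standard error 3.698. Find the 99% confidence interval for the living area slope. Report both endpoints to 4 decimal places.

(0.6441, 19.8379)

df = n − k − 1 = 260 − 3 − 1 = 256.
t* = t_{0.005, 256} = 2.59517.
Margin = t* × SE = 2.59517 × 3.698 = 9.596939.
CI: 10.241 ± 9.596939 → (0.6441, 19.8379).
With 99% confidence, each one-unit increase in living area is associated with a change of between 0.6441 and 19.8379 $1000s in house sale price, holding the other predictors fixed.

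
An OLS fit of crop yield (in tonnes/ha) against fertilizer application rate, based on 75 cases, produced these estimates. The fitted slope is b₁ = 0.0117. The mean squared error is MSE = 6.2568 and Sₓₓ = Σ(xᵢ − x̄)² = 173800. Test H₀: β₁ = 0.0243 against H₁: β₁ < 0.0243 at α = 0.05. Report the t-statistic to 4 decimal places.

SE(b₁) = √(MSE/Sₓₓ) = √(6.2568/173800) = 0.006.
t = (0.0117 − 0.0243) / 0.006 = -2.1000.
df = n − 2 = 73.
One-sided p ≈ 0.0196, which is < 0.05, so reject H₀.
There is evidence that the true slope on fertilizer application rate is below 0.0243 tonnes/ha per unit.

t = -2.1000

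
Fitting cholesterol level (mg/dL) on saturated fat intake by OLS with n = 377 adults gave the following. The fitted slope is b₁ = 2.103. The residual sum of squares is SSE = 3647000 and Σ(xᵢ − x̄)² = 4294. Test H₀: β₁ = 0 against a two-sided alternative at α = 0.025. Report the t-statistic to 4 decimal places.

MSE = SSE/(n − 2) = 3647000/375 = 9725.33.
SE(b₁) = √(MSE/Sₓₓ) = √(9725.33/4294) = 1.50495.
t = 2.103 / 1.50495 = 1.3974.
df = n − 2 = 375.
Two-sided p ≈ 0.1631, which is ≥ 0.025, so fail to reject H₀.
The data do not give significant evidence of an association between saturated fat intake and cholesterol level.

t = 1.3974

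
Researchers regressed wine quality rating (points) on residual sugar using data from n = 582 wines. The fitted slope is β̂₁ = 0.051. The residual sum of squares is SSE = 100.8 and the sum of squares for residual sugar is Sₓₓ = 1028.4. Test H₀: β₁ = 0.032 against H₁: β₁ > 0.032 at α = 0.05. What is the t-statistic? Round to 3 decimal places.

MSE = SSE/(n − 2) = 100.8/580 = 0.173793.
SE(β̂₁) = √(MSE/Sₓₓ) = √(0.173793/1028.4) = 0.0129998.
t = (0.051 − 0.032) / 0.0129998 = 1.462.
df = n − 2 = 580.
One-sided p ≈ 0.0722, which is ≥ 0.05, so fail to reject H₀.
The data do not give significant evidence that the true slope on residual sugar exceeds 0.032 points per unit.

t = 1.462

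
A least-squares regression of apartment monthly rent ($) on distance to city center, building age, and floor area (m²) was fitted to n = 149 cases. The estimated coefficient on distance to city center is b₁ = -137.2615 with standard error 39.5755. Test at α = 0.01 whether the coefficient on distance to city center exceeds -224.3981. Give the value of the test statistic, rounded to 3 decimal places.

t = 2.202

H₀: β₁ = -224.3981 vs H₁: β₁ > -224.3981.
t = (b₁ − β₁⁰)/SE = (-137.2615 − (-224.3981)) / 39.5755 = 2.202.
df = n − k − 1 = 149 − 3 − 1 = 145.
One-sided p ≈ 0.0146, which is ≥ 0.01, so fail to reject H₀.
The data do not give significant evidence that the true slope on distance to city center exceeds -224.3981 $ per unit, holding the other predictors fixed.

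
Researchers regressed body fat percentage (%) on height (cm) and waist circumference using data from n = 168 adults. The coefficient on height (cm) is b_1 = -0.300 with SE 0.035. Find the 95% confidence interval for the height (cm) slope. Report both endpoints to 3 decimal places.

df = n − k − 1 = 168 − 2 − 1 = 165.
t* = t_{0.025, 165} = 1.974446.
Margin = t* × SE = 1.974446 × 0.035 = 0.06911.
CI: -0.300 ± 0.06911 → (-0.369, -0.231).
With 95% confidence, each one-unit increase in height (cm) is associated with a change of between -0.369 and -0.231 % in body fat percentage, holding the other predictors fixed.

(-0.369, -0.231)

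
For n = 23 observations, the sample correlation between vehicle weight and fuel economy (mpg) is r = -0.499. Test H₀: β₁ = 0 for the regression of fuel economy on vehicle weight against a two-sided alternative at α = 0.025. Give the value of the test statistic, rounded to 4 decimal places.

t = r·√(n − 2)/√(1 − r²) = -0.499·√21/√0.750999 = -2.6387.
df = n − 2 = 21.
Two-sided p ≈ 0.0154, which is < 0.025, so reject H₀.
There is evidence of a linear association between vehicle weight and fuel economy.

t = -2.6387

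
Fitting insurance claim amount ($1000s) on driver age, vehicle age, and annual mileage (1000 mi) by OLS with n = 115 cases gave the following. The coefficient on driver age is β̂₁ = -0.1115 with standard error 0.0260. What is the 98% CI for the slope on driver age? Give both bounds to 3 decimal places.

(-0.173, -0.050)

df = n − k − 1 = 115 − 3 − 1 = 111.
t* = t_{0.01, 111} = 2.360412.
Margin = t* × SE = 2.360412 × 0.0260 = 0.06137.
CI: -0.1115 ± 0.06137 → (-0.173, -0.050).
With 98% confidence, each one-unit increase in driver age is associated with a change of between -0.173 and -0.050 $1000s in insurance claim amount, holding the other predictors fixed.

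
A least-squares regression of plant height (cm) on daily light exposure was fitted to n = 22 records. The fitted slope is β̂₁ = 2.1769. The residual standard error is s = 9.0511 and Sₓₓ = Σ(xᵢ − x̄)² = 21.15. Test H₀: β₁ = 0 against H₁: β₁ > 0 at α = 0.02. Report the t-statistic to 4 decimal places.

SE(β̂₁) = s/√Sₓₓ = 9.0511/√21.15 = 1.9681.
t = 2.1769 / 1.9681 = 1.1061.
df = n − 2 = 20.
One-sided p ≈ 0.1409, which is ≥ 0.02, so fail to reject H₀.
The data do not give significant evidence that the true slope on daily light exposure is positive.

t = 1.1061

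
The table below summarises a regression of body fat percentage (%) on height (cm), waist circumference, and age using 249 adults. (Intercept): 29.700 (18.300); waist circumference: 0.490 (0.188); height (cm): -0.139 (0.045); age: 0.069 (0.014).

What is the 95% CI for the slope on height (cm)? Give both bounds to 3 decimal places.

(-0.228, -0.050)

Read off: b = -0.139, SE = 0.045 for height (cm).
df = n − k − 1 = 249 − 3 − 1 = 245.
t* = t_{0.025, 245} = 1.969694.
Margin = t* × SE = 1.969694 × 0.045 = 0.08864.
CI: -0.139 ± 0.08864 → (-0.228, -0.050).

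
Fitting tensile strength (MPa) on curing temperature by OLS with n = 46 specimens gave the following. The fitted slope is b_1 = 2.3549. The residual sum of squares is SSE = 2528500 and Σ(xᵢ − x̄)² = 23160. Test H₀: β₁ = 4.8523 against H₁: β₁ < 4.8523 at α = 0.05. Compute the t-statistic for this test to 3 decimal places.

t = -1.585

MSE = SSE/(n − 2) = 2528500/44 = 57465.9.
SE(b_1) = √(MSE/Sₓₓ) = √(57465.9/23160) = 1.5752.
t = (2.3549 − 4.8523) / 1.5752 = -1.585.
df = n − 2 = 44.
One-sided p ≈ 0.0600, which is ≥ 0.05, so fail to reject H₀.
The data do not give significant evidence that the true slope on curing temperature is below 4.8523 MPa per unit.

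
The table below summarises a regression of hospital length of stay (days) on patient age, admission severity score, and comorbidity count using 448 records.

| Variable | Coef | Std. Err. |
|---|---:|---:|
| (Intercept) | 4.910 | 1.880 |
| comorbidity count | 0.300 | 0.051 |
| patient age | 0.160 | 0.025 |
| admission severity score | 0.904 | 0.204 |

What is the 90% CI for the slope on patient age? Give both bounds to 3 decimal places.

(0.119, 0.201)

Read off: b = 0.160, SE = 0.025 for patient age.
df = n − k − 1 = 448 − 3 − 1 = 444.
t* = t_{0.05, 444} = 1.648293.
Margin = t* × SE = 1.648293 × 0.025 = 0.04121.
CI: 0.160 ± 0.04121 → (0.119, 0.201).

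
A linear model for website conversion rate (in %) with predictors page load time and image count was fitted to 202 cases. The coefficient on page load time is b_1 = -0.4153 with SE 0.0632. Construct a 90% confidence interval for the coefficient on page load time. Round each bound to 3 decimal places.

(-0.520, -0.311)

df = n − k − 1 = 202 − 2 − 1 = 199.
t* = t_{0.05, 199} = 1.652547.
Margin = t* × SE = 1.652547 × 0.0632 = 0.10444.
CI: -0.4153 ± 0.10444 → (-0.520, -0.311).
With 90% confidence, each one-unit increase in page load time is associated with a change of between -0.520 and -0.311 % in website conversion rate, holding the other predictors fixed.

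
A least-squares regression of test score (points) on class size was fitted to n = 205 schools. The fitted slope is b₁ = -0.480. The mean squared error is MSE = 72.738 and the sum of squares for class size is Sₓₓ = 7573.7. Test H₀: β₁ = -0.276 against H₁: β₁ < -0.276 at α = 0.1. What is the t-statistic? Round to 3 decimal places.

t = -2.082

SE(b₁) = √(MSE/Sₓₓ) = √(72.738/7573.7) = 0.0980001.
t = (-0.480 − (-0.276)) / 0.0980001 = -2.082.
df = n − 2 = 203.
One-sided p ≈ 0.0193, which is < 0.1, so reject H₀.
There is evidence that the true slope on class size is below -0.276 points per unit.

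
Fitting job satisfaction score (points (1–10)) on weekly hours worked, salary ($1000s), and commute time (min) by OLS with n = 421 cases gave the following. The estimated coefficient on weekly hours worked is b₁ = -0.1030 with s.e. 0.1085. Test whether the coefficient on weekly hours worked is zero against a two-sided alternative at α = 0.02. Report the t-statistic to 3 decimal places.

H₀: β₁ = 0 vs H₁: β₁ ≠ 0.
t = (b₁ − β₁⁰)/SE = -0.1030 / 0.1085 = -0.949.
df = n − k − 1 = 421 − 3 − 1 = 417.
Two-sided p ≈ 0.3430, which is ≥ 0.02, so fail to reject H₀.
The data do not give significant evidence of an association between weekly hours worked and job satisfaction score, after adjusting for the other predictors.

t = -0.949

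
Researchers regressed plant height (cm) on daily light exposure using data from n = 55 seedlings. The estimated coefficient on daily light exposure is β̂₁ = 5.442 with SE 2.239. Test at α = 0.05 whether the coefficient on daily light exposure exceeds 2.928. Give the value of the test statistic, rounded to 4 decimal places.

t = 1.1228

H₀: β₁ = 2.928 vs H₁: β₁ > 2.928.
t = (β̂₁ − β₁⁰)/SE = (5.442 − 2.928) / 2.239 = 1.1228.
df = n − 2 = 55 − 2 = 53.
One-sided p ≈ 0.1333, which is ≥ 0.05, so fail to reject H₀.
The data do not give significant evidence that the true slope on daily light exposure exceeds 2.928 cm per unit.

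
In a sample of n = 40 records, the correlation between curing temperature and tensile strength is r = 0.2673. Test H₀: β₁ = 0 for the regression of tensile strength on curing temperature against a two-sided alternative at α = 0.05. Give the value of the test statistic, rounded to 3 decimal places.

t = r·√(n − 2)/√(1 − r²) = 0.2673·√38/√0.928551 = 1.710.
df = n − 2 = 38.
Two-sided p ≈ 0.0954, which is ≥ 0.05, so fail to reject H₀.
The data do not give significant evidence of a linear association between curing temperature and tensile strength.

t = 1.710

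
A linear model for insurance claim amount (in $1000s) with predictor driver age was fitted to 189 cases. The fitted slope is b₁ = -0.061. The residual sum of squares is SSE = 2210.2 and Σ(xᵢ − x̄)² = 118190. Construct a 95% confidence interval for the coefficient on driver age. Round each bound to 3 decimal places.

(-0.081, -0.041)

MSE = SSE/(n − 2) = 2210.2/187 = 11.8193.
SE(b₁) = √(MSE/Sₓₓ) = √(11.8193/118190) = 0.0100001.
df = n − 2 = 187.
t* = t_{0.025, 187} = 1.972731.
Margin = t* × SE = 1.972731 × 0.0100001 = 0.01973.
CI: -0.061 ± 0.01973 → (-0.081, -0.041).
With 95% confidence, each one-unit increase in driver age is associated with a change of between -0.081 and -0.041 $1000s in insurance claim amount.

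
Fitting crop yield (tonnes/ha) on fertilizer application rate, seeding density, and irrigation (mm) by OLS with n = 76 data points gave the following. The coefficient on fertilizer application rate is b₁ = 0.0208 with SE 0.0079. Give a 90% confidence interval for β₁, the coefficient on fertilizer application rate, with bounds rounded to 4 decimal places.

df = n − k − 1 = 76 − 3 − 1 = 72.
t* = t_{0.05, 72} = 1.666294.
Margin = t* × SE = 1.666294 × 0.0079 = 0.013164.
CI: 0.0208 ± 0.013164 → (0.0076, 0.0340).
With 90% confidence, each one-unit increase in fertilizer application rate is associated with a change of between 0.0076 and 0.0340 tonnes/ha in crop yield, holding the other predictors fixed.

(0.0076, 0.0340)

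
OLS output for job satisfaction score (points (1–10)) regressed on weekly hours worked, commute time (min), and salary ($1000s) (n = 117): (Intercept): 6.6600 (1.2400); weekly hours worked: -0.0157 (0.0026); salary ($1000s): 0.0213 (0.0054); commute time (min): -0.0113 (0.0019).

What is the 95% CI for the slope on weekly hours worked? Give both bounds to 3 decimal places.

(-0.021, -0.011)

Read off: b = -0.0157, SE = 0.0026 for weekly hours worked.
df = n − k − 1 = 117 − 3 − 1 = 113.
t* = t_{0.025, 113} = 1.98118.
Margin = t* × SE = 1.98118 × 0.0026 = 0.00515.
CI: -0.0157 ± 0.00515 → (-0.021, -0.011).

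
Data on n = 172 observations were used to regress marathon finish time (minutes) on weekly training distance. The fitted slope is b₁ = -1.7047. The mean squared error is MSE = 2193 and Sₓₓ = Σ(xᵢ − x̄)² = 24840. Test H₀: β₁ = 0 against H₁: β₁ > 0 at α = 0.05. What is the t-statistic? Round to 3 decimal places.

SE(b₁) = √(MSE/Sₓₓ) = √(2193/24840) = 0.297128.
t = -1.7047 / 0.297128 = -5.737.
df = n − 2 = 170.
One-sided p ≈ 1.0000, which is ≥ 0.05, so fail to reject H₀.
The data do not give significant evidence that the true slope on weekly training distance is positive.

t = -5.737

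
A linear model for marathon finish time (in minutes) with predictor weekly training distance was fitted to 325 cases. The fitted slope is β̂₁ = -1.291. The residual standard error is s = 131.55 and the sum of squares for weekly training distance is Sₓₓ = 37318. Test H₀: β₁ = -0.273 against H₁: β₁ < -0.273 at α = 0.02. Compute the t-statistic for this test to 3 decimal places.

SE(β̂₁) = s/√Sₓₓ = 131.55/√37318 = 0.680976.
t = (-1.291 − (-0.273)) / 0.680976 = -1.495.
df = n − 2 = 323.
One-sided p ≈ 0.0680, which is ≥ 0.02, so fail to reject H₀.
The data do not give significant evidence that the true slope on weekly training distance is below -0.273 minutes per unit.

t = -1.495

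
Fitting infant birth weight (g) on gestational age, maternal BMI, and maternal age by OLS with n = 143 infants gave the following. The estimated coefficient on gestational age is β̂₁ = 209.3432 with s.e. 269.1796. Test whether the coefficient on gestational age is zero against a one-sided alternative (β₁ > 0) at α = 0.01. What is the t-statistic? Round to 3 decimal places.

H₀: β₁ = 0 vs H₁: β₁ > 0.
t = (β̂₁ − β₁⁰)/SE = 209.3432 / 269.1796 = 0.778.
df = n − k − 1 = 143 − 3 − 1 = 139.
One-sided p ≈ 0.2190, which is ≥ 0.01, so fail to reject H₀.
The data do not give significant evidence that the true slope on gestational age is positive, holding the other predictors fixed.

t = 0.778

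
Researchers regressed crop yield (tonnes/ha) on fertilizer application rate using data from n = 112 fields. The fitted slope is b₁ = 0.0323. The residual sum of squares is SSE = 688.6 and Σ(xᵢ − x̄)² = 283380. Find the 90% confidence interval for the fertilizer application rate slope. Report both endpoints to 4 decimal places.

MSE = SSE/(n − 2) = 688.6/110 = 6.26.
SE(b₁) = √(MSE/Sₓₓ) = √(6.26/283380) = 0.00470005.
df = n − 2 = 110.
t* = t_{0.05, 110} = 1.658824.
Margin = t* × SE = 1.658824 × 0.00470005 = 0.007797.
CI: 0.0323 ± 0.007797 → (0.0245, 0.0401).
With 90% confidence, each one-unit increase in fertilizer application rate is associated with a change of between 0.0245 and 0.0401 tonnes/ha in crop yield.

(0.0245, 0.0401)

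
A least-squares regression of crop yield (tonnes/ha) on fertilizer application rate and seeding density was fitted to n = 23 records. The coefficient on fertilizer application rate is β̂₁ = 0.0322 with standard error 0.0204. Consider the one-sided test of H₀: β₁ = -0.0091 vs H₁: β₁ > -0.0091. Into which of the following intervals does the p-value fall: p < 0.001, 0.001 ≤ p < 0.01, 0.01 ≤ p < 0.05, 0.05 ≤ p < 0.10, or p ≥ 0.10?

t = (0.0322 − (-0.0091)) / 0.0204 = 2.025.
df = n − k − 1 = 23 − 2 − 1 = 20.
One-sided p = P(T_{20} > t) ≈ 0.0282.
So 0.01 ≤ p < 0.05.

0.01 ≤ p < 0.05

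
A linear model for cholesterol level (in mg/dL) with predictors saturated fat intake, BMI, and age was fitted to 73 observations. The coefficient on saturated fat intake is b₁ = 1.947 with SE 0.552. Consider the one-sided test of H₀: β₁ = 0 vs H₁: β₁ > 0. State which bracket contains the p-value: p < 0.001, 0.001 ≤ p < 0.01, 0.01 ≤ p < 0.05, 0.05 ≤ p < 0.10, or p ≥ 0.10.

t = 1.947 / 0.552 = 3.527.
df = n − k − 1 = 73 − 3 − 1 = 69.
One-sided p = P(T_{69} > t) ≈ 0.0004.
So p < 0.001.

p < 0.001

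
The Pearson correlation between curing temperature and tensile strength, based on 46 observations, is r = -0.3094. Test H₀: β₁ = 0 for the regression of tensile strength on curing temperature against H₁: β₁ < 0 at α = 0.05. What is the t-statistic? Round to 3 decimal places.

t = r·√(n − 2)/√(1 − r²) = -0.3094·√44/√0.904272 = -2.158.
df = n − 2 = 44.
One-sided p ≈ 0.0182, which is < 0.05, so reject H₀.
There is evidence of a linear association between curing temperature and tensile strength.

t = -2.158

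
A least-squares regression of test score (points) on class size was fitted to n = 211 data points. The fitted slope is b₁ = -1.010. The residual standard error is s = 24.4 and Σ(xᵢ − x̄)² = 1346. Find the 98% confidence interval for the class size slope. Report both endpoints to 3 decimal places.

SE(b₁) = s/√Sₓₓ = 24.4/√1346 = 0.66507.
df = n − 2 = 209.
t* = t_{0.01, 209} = 2.344322.
Margin = t* × SE = 2.344322 × 0.66507 = 1.55914.
CI: -1.010 ± 1.55914 → (-2.569, 0.549).
With 98% confidence, each one-unit increase in class size is associated with a change of between -2.569 and 0.549 points in test score.

(-2.569, 0.549)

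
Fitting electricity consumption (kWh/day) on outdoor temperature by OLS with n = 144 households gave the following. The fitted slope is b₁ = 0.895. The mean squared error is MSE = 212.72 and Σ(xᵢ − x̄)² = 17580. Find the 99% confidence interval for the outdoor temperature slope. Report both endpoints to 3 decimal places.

(0.608, 1.182)

SE(b₁) = √(MSE/Sₓₓ) = √(212.72/17580) = 0.110001.
df = n − 2 = 142.
t* = t_{0.005, 142} = 2.610895.
Margin = t* × SE = 2.610895 × 0.110001 = 0.28720.
CI: 0.895 ± 0.28720 → (0.608, 1.182).
With 99% confidence, each one-unit increase in outdoor temperature is associated with a change of between 0.608 and 1.182 kWh/day in electricity consumption.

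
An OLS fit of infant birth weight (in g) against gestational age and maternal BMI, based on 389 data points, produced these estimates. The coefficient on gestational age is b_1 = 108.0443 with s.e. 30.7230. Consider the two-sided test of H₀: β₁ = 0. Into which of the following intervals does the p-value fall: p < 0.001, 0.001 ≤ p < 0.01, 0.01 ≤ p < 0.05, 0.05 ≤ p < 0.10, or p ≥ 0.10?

t = 108.0443 / 30.7230 = 3.517.
df = n − k − 1 = 389 − 2 − 1 = 386.
Two-sided p = 2·P(T_{386} > |t|) ≈ 0.0005.
So p < 0.001.

p < 0.001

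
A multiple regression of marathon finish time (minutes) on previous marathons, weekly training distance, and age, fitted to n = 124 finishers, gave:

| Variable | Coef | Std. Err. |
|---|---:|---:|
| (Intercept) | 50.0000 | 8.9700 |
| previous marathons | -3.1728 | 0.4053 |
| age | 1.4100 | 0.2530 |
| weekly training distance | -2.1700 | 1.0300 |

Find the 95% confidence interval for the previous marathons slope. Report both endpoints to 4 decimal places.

(-3.9753, -2.3703)

Read off: b = -3.1728, SE = 0.4053 for previous marathons.
df = n − k − 1 = 124 − 3 − 1 = 120.
t* = t_{0.025, 120} = 1.97993.
Margin = t* × SE = 1.97993 × 0.4053 = 0.802466.
CI: -3.1728 ± 0.802466 → (-3.9753, -2.3703).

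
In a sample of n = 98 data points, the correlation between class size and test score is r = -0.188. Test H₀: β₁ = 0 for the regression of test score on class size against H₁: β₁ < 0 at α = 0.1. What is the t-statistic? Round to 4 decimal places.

t = r·√(n − 2)/√(1 − r²) = -0.188·√96/√0.964656 = -1.8755.
df = n − 2 = 96.
One-sided p ≈ 0.0319, which is < 0.1, so reject H₀.
There is evidence of a linear association between class size and test score.

t = -1.8755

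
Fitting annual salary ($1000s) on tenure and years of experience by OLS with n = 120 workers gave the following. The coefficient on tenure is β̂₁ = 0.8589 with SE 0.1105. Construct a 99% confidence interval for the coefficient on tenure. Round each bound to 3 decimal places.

(0.570, 1.148)

df = n − k − 1 = 120 − 2 − 1 = 117.
t* = t_{0.005, 117} = 2.618504.
Margin = t* × SE = 2.618504 × 0.1105 = 0.28934.
CI: 0.8589 ± 0.28934 → (0.570, 1.148).
With 99% confidence, each one-unit increase in tenure is associated with a change of between 0.570 and 1.148 $1000s in annual salary, holding the other predictors fixed.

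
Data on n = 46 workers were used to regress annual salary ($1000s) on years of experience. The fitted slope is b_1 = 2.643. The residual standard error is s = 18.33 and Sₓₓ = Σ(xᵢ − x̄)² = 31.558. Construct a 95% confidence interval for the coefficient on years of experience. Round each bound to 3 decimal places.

SE(b_1) = s/√Sₓₓ = 18.33/√31.558 = 3.26293.
df = n − 2 = 44.
t* = t_{0.025, 44} = 2.015368.
Margin = t* × SE = 2.015368 × 3.26293 = 6.57600.
CI: 2.643 ± 6.57600 → (-3.933, 9.219).
With 95% confidence, each one-unit increase in years of experience is associated with a change of between -3.933 and 9.219 $1000s in annual salary.

(-3.933, 9.219)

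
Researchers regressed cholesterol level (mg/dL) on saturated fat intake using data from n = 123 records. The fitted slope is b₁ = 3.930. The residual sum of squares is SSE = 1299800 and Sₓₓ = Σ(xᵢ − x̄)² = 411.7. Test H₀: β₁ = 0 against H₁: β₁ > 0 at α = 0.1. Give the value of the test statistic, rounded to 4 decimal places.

MSE = SSE/(n − 2) = 1299800/121 = 10742.1.
SE(b₁) = √(MSE/Sₓₓ) = √(10742.1/411.7) = 5.10805.
t = 3.930 / 5.10805 = 0.7694.
df = n − 2 = 121.
One-sided p ≈ 0.2216, which is ≥ 0.1, so fail to reject H₀.
The data do not give significant evidence that the true slope on saturated fat intake is positive.

t = 0.7694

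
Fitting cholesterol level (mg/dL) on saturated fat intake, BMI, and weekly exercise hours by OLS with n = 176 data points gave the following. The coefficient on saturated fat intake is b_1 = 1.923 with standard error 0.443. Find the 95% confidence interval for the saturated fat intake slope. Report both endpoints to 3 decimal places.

(1.049, 2.797)

df = n − k − 1 = 176 − 3 − 1 = 172.
t* = t_{0.025, 172} = 1.973852.
Margin = t* × SE = 1.973852 × 0.443 = 0.87442.
CI: 1.923 ± 0.87442 → (1.049, 2.797).
With 95% confidence, each one-unit increase in saturated fat intake is associated with a change of between 1.049 and 2.797 mg/dL in cholesterol level, holding the other predictors fixed.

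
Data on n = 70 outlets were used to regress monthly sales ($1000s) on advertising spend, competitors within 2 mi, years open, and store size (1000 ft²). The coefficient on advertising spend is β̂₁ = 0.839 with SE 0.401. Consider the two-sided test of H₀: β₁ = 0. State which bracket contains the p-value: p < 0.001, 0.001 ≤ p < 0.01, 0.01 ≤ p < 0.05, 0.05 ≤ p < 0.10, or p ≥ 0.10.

0.01 ≤ p < 0.05

t = 0.839 / 0.401 = 2.092.
df = n − k − 1 = 70 − 4 − 1 = 65.
Two-sided p = 2·P(T_{65} > |t|) ≈ 0.0403.
So 0.01 ≤ p < 0.05.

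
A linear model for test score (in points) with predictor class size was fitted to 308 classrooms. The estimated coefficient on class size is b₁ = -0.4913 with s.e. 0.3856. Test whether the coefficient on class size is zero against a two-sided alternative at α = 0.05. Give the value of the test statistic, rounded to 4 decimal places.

t = -1.2741

H₀: β₁ = 0 vs H₁: β₁ ≠ 0.
t = (b₁ − β₁⁰)/SE = -0.4913 / 0.3856 = -1.2741.
df = n − 2 = 308 − 2 = 306.
Two-sided p ≈ 0.2036, which is ≥ 0.05, so fail to reject H₀.
The data do not give significant evidence of an association between class size and test score.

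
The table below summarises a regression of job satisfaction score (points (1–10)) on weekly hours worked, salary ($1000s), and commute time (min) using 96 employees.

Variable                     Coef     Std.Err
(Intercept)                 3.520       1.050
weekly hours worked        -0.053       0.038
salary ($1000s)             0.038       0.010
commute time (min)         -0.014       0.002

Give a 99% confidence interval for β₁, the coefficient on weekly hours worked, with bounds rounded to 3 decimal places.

(-0.153, 0.047)

Read off: b = -0.053, SE = 0.038 for weekly hours worked.
df = n − k − 1 = 96 − 3 − 1 = 92.
t* = t_{0.005, 92} = 2.63033.
Margin = t* × SE = 2.63033 × 0.038 = 0.09995.
CI: -0.053 ± 0.09995 → (-0.153, 0.047).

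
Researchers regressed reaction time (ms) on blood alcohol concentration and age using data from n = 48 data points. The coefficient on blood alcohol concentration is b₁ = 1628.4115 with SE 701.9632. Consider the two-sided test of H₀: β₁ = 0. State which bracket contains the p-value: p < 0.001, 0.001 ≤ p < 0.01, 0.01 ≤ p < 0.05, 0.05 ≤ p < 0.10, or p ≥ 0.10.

t = 1628.4115 / 701.9632 = 2.320.
df = n − k − 1 = 48 − 2 − 1 = 45.
Two-sided p = 2·P(T_{45} > |t|) ≈ 0.0249.
So 0.01 ≤ p < 0.05.

0.01 ≤ p < 0.05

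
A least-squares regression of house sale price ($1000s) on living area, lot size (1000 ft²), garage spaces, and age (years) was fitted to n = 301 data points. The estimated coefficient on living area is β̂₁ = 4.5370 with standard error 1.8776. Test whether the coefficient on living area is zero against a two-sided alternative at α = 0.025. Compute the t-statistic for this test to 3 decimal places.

t = 2.416

H₀: β₁ = 0 vs H₁: β₁ ≠ 0.
t = (β̂₁ − β₁⁰)/SE = 4.5370 / 1.8776 = 2.416.
df = n − k − 1 = 301 − 4 − 1 = 296.
Two-sided p ≈ 0.0163, which is < 0.025, so reject H₀.
There is evidence that living area is associated with house sale price, holding the other predictors fixed.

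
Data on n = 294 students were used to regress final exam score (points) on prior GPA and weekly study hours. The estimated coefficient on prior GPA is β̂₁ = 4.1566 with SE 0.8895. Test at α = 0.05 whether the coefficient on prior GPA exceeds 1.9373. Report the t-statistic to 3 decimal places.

H₀: β₁ = 1.9373 vs H₁: β₁ > 1.9373.
t = (β̂₁ − β₁⁰)/SE = (4.1566 − 1.9373) / 0.8895 = 2.495.
df = n − k − 1 = 294 − 2 − 1 = 291.
One-sided p ≈ 0.0066, which is < 0.05, so reject H₀.
There is evidence that the true slope on prior GPA exceeds 1.9373 points per unit, holding the other predictors fixed.

t = 2.495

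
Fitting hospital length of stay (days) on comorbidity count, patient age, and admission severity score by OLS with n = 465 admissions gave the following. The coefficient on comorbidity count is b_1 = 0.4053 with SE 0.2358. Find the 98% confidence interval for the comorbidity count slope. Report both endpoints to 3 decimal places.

df = n − k − 1 = 465 − 3 − 1 = 461.
t* = t_{0.01, 461} = 2.334464.
Margin = t* × SE = 2.334464 × 0.2358 = 0.55047.
CI: 0.4053 ± 0.55047 → (-0.145, 0.956).
With 98% confidence, each one-unit increase in comorbidity count is associated with a change of between -0.145 and 0.956 days in hospital length of stay, holding the other predictors fixed.

(-0.145, 0.956)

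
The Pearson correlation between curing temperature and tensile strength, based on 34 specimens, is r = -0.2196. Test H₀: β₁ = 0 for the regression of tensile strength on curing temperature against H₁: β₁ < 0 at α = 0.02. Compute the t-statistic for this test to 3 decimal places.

t = -1.273

t = r·√(n − 2)/√(1 − r²) = -0.2196·√32/√0.951776 = -1.273.
df = n − 2 = 32.
One-sided p ≈ 0.1060, which is ≥ 0.02, so fail to reject H₀.
The data do not give significant evidence of a linear association between curing temperature and tensile strength.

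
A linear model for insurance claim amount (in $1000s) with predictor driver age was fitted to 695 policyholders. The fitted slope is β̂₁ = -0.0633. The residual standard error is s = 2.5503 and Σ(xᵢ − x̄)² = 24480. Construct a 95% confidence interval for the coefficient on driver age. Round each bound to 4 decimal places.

(-0.0953, -0.0313)

SE(β̂₁) = s/√Sₓₓ = 2.5503/√24480 = 0.0162999.
df = n − 2 = 693.
t* = t_{0.025, 693} = 1.963393.
Margin = t* × SE = 1.963393 × 0.0162999 = 0.032003.
CI: -0.0633 ± 0.032003 → (-0.0953, -0.0313).
With 95% confidence, each one-unit increase in driver age is associated with a change of between -0.0953 and -0.0313 $1000s in insurance claim amount.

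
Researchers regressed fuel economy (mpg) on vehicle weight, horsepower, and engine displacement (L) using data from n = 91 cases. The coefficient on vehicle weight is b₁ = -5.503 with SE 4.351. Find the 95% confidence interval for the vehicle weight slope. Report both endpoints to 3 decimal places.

df = n − k − 1 = 91 − 3 − 1 = 87.
t* = t_{0.025, 87} = 1.987608.
Margin = t* × SE = 1.987608 × 4.351 = 8.64808.
CI: -5.503 ± 8.64808 → (-14.151, 3.145).
With 95% confidence, each one-unit increase in vehicle weight is associated with a change of between -14.151 and 3.145 mpg in fuel economy, holding the other predictors fixed.

(-14.151, 3.145)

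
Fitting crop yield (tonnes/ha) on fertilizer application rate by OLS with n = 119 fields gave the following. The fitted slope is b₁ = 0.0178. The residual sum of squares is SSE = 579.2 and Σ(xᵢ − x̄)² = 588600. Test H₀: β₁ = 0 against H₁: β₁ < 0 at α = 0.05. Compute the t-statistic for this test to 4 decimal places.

t = 6.1377

MSE = SSE/(n − 2) = 579.2/117 = 4.95043.
SE(b₁) = √(MSE/Sₓₓ) = √(4.95043/588600) = 0.00290009.
t = 0.0178 / 0.00290009 = 6.1377.
df = n − 2 = 117.
One-sided p ≈ 1.0000, which is ≥ 0.05, so fail to reject H₀.
The data do not give significant evidence that the true slope on fertilizer application rate is negative.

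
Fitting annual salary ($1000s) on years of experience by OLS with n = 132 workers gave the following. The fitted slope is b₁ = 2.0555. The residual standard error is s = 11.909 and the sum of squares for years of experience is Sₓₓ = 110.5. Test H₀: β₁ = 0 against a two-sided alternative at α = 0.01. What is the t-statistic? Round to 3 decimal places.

SE(b₁) = s/√Sₓₓ = 11.909/√110.5 = 1.13291.
t = 2.0555 / 1.13291 = 1.814.
df = n − 2 = 130.
Two-sided p ≈ 0.0719, which is ≥ 0.01, so fail to reject H₀.
The data do not give significant evidence of an association between years of experience and annual salary.

t = 1.814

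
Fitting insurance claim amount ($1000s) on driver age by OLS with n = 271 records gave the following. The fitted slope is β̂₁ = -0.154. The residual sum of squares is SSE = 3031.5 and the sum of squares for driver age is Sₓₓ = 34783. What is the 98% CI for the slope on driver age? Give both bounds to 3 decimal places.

(-0.196, -0.112)

MSE = SSE/(n − 2) = 3031.5/269 = 11.2695.
SE(β̂₁) = √(MSE/Sₓₓ) = √(11.2695/34783) = 0.0179999.
df = n − 2 = 269.
t* = t_{0.01, 269} = 2.34029.
Margin = t* × SE = 2.34029 × 0.0179999 = 0.04212.
CI: -0.154 ± 0.04212 → (-0.196, -0.112).
With 98% confidence, each one-unit increase in driver age is associated with a change of between -0.196 and -0.112 $1000s in insurance claim amount.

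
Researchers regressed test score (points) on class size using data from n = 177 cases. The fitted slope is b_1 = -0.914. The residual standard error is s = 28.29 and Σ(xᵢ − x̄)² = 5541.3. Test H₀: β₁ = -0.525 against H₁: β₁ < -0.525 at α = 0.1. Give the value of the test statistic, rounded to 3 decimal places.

SE(b_1) = s/√Sₓₓ = 28.29/√5541.3 = 0.380038.
t = (-0.914 − (-0.525)) / 0.380038 = -1.024.
df = n − 2 = 175.
One-sided p ≈ 0.1537, which is ≥ 0.1, so fail to reject H₀.
The data do not give significant evidence that the true slope on class size is below -0.525 points per unit.

t = -1.024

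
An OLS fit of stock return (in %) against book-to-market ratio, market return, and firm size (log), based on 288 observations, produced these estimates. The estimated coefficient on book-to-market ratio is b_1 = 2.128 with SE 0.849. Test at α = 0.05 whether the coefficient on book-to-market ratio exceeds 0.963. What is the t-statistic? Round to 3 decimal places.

H₀: β₁ = 0.963 vs H₁: β₁ > 0.963.
t = (b_1 − β₁⁰)/SE = (2.128 − 0.963) / 0.849 = 1.372.
df = n − k − 1 = 288 − 3 − 1 = 284.
One-sided p ≈ 0.0855, which is ≥ 0.05, so fail to reject H₀.
The data do not give significant evidence that the true slope on book-to-market ratio exceeds 0.963 % per unit, holding the other predictors fixed.

t = 1.372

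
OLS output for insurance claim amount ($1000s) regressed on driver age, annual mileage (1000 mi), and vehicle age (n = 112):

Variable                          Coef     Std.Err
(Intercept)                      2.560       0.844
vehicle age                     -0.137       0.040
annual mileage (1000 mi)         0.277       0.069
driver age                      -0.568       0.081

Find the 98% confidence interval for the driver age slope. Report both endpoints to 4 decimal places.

Read off: b = -0.568, SE = 0.081 for driver age.
df = n − k − 1 = 112 − 3 − 1 = 108.
t* = t_{0.01, 108} = 2.361372.
Margin = t* × SE = 2.361372 × 0.081 = 0.191271.
CI: -0.568 ± 0.191271 → (-0.7593, -0.3767).

(-0.7593, -0.3767)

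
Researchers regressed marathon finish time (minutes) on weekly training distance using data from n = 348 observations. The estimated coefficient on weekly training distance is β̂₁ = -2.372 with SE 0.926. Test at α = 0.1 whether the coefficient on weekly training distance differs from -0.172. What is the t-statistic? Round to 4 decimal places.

t = -2.3758

H₀: β₁ = -0.172 vs H₁: β₁ ≠ -0.172.
t = (β̂₁ − β₁⁰)/SE = (-2.372 − (-0.172)) / 0.926 = -2.3758.
df = n − 2 = 348 − 2 = 346.
Two-sided p ≈ 0.0181, which is < 0.1, so reject H₀.
There is evidence that the true slope on weekly training distance differs from -0.172 minutes per unit.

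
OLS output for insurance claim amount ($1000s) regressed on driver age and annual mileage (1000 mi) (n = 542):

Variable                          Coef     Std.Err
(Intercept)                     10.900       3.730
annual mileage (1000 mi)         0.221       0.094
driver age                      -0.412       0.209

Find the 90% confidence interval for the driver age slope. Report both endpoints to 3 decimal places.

Read off: b = -0.412, SE = 0.209 for driver age.
df = n − k − 1 = 542 − 2 − 1 = 539.
t* = t_{0.05, 539} = 1.647686.
Margin = t* × SE = 1.647686 × 0.209 = 0.34437.
CI: -0.412 ± 0.34437 → (-0.756, -0.068).

(-0.756, -0.068)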